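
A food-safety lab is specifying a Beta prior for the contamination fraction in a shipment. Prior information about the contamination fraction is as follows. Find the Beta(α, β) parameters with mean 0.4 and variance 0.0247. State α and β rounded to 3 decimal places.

α = 3.487, β = 5.230

Let s = α+β. The Beta variance is μ(1−μ)/(s+1).
So s+1 = μ(1−μ)/σ² = (0.4×0.6)/0.0247 = 0.24/0.0247 = 9.7166, giving s = 8.7166.
Then α = μs = 0.4×8.7166 = 3.487 and β = (1−μ)s = 0.6×8.7166 = 5.230.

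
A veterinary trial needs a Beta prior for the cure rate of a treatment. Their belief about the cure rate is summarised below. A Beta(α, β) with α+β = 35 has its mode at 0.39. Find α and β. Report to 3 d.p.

For α,β>1 the mode is (α−1)/(α+β−2), so α = mode·(κ−2)+1 = 0.39×33+1 = 13.870.
And β = (1−mode)·(κ−2)+1 = 0.61×33+1 = 21.130.

α = 13.870, β = 21.130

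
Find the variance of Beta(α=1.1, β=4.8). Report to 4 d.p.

Var = αβ/[(α+β)²(α+β+1)] = (1.1×4.8)/(5.9²×6.9) = 5.28/240.189 = 0.0220.

0.0220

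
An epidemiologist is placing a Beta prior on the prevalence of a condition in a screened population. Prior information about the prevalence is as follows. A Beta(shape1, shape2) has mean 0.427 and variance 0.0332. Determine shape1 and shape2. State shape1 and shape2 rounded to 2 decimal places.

By moment matching, shape1+shape2 = μ(1−μ)/σ² − 1 = (0.427·0.573)/0.0332 − 1 = 7.3696 − 1 = 6.3696.
Since shape1/(shape1+shape2) = μ, shape1 = 0.427·6.3696 = 2.72 and shape2 = 0.573·6.3696 = 3.65.

shape1 = 2.72, shape2 = 3.65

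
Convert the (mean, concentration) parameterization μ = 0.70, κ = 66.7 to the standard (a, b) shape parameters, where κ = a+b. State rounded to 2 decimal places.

a = 46.69, b = 20.01

a = μκ = 0.70×66.7 = 46.69 and b = (1−μ)κ = 0.30×66.7 = 20.01.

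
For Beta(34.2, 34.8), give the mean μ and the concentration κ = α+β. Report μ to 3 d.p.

μ = 0.496, κ = 69.0

κ = α+β = 34.2+34.8 = 69.0; μ = α/κ = 34.2/69.0 = 0.496.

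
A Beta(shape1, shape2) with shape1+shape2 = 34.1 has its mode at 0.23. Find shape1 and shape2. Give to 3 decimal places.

Mode = (shape1−1)/(κ−2) with κ = shape1+shape2, so shape1−1 = 0.23·32.1 = 7.383.
shape1 = 8.383; shape2 = κ − shape1 = 25.717.

shape1 = 8.383, shape2 = 25.717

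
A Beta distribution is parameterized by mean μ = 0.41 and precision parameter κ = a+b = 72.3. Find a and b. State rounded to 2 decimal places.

a = 29.64, b = 42.66

a = μκ = 0.41×72.3 = 29.64 and b = (1−μ)κ = 0.59×72.3 = 42.66.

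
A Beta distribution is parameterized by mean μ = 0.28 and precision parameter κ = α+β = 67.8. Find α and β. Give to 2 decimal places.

α = 18.98, β = 48.82

Split κ in proportion μ : (1−μ): α = 0.28·67.8 = 18.98, β = 67.8 − 18.98 = 48.82.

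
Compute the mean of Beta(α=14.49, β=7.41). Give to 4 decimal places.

E[X] = α/(α+β) = 14.49/21.90 = 0.6616.

0.6616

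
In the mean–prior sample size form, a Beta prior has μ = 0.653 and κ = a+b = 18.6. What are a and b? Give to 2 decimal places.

a = 12.15, b = 6.45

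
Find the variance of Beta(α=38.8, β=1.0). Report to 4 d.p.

0.0006

Var = αβ/[(α+β)²(α+β+1)] = (38.8×1.0)/(39.8²×40.8) = 38.80/64628.832 = 0.0006.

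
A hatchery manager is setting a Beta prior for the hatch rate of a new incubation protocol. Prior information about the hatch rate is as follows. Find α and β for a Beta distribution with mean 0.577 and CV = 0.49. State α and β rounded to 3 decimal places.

σ = CV·μ = 0.49×0.577 = 0.28273, so σ² = 0.079936.
s+1 = μ(1−μ)/σ² = 0.244071/0.079936 = 3.0533, so s = α+β = 2.0533.
α = μs = 1.185, β = (1−μ)s = 0.869.

α = 1.185, β = 0.869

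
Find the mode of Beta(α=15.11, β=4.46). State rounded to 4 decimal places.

The density x^(α−1)(1−x)^(β−1) is maximised at (α−1)/(α+β−2) = 14.11/17.57 = 0.8031.

0.8031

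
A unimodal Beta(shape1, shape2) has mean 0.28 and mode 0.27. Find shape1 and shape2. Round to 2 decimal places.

shape1 = 12.88, shape2 = 33.12

Let s = shape1+shape2. Mean gives shape1 = μs = 0.28s; mode gives (shape1−1)/(s−2) = 0.27.
Substituting: 0.28s − 1 = 0.27(s−2) = 0.27s − 0.54, so 0.01s = 0.46 and s = 46.0000.
Then shape1 = 0.28×46.0000 = 12.88 and shape2 = s−shape1 = 33.12.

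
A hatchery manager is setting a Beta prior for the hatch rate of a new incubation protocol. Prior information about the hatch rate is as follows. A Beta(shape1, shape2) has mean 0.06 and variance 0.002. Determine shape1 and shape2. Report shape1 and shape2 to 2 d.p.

By moment matching, shape1+shape2 = μ(1−μ)/σ² − 1 = (0.06·0.94)/0.002 − 1 = 28.2000 − 1 = 27.2000.
Since shape1/(shape1+shape2) = μ, shape1 = 0.06·27.2000 = 1.63 and shape2 = 0.94·27.2000 = 25.57.

shape1 = 1.63, shape2 = 25.57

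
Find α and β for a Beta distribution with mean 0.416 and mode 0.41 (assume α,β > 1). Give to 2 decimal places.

α = 12.48, β = 17.52

Let s = α+β. Mean gives α = μs = 0.416s; mode gives (α−1)/(s−2) = 0.41.
Substituting: 0.416s − 1 = 0.41(s−2) = 0.41s − 0.82, so 0.006s = 0.18 and s = 30.0000.
Then α = 0.416×30.0000 = 12.48 and β = s−α = 17.52.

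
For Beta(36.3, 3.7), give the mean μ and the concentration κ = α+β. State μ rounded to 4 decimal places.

μ = 0.9075, κ = 40.0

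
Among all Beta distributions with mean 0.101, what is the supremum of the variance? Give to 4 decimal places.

0.0908

For fixed mean μ the Beta variance is μ(1−μ)/(α+β+1), increasing as α+β decreases.
Its least upper bound (not attained) is μ(1−μ) = 0.101·0.899 = 0.0908.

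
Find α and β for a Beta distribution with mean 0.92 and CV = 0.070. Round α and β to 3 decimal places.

Var = (CV·μ)² = (0.070×0.92)² = 0.004147.
α+β = μ(1−μ)/Var − 1 = 0.0736/0.004147 − 1 = 16.7462.
Thus α = 0.92·16.7462 = 15.407 and β = 0.08·16.7462 = 1.340.

α = 15.407, β = 1.340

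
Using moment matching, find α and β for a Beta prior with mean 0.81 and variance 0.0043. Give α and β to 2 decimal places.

α = 28.18, β = 6.61

By moment matching, α+β = μ(1−μ)/σ² − 1 = (0.81·0.19)/0.0043 − 1 = 35.7907 − 1 = 34.7907.
Since α/(α+β) = μ, α = 0.81·34.7907 = 28.18 and β = 0.19·34.7907 = 6.61.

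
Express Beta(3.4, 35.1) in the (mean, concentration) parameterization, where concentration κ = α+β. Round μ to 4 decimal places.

μ = 0.0883, κ = 38.5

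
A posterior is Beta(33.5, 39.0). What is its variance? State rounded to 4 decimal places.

μ = 33.5/72.5 = 0.462069; Var = μ(1−μ)/(α+β+1) = 0.2485612/73.5 = 0.0034.

0.0034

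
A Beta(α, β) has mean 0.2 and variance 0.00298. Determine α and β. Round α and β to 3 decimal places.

α = 10.538, β = 42.153

By moment matching, α+β = μ(1−μ)/σ² − 1 = (0.2·0.8)/0.00298 − 1 = 53.6913 − 1 = 52.6913.
Since α/(α+β) = μ, α = 0.2·52.6913 = 10.538 and β = 0.8·52.6913 = 42.153.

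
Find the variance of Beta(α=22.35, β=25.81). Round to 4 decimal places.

0.0051

α+β = 48.16 and αβ = 576.8535, so Var = αβ/[(α+β)²(α+β+1)] = 576.8535/114020.996096 = 0.0051.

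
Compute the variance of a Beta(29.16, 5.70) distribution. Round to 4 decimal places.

μ = 29.16/34.86 = 0.836489; Var = μ(1−μ)/(α+β+1) = 0.1367753/35.86 = 0.0038.

0.0038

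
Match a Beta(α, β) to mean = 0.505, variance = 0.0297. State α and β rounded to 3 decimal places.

By moment matching, α+β = μ(1−μ)/σ² − 1 = (0.505·0.495)/0.0297 − 1 = 8.4167 − 1 = 7.4167.
Since α/(α+β) = μ, α = 0.505·7.4167 = 3.745 and β = 0.495·7.4167 = 3.671.

α = 3.745, β = 3.671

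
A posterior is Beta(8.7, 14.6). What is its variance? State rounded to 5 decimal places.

0.00963

μ = 8.7/23.3 = 0.373391; Var = μ(1−μ)/(α+β+1) = 0.2339700/24.3 = 0.00963.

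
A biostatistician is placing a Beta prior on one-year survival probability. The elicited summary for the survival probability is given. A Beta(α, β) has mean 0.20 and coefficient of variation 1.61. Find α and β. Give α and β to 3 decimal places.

σ = CV·μ = 1.61×0.20 = 0.32200, so σ² = 0.103684.
s+1 = μ(1−μ)/σ² = 0.1600/0.103684 = 1.5432, so s = α+β = 0.5432.
α = μs = 0.109, β = (1−μ)s = 0.435.

α = 0.109, β = 0.435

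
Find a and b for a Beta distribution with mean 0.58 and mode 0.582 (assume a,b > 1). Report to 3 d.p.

a = 47.560, b = 34.440

With s = a+b: μ = a/s and mode = (a−1)/(s−2). Eliminating a = μs,
μs − 1 = m(s−2) ⇒ s(μ−m) = 1−2m ⇒ s = -0.164/-0.002 = 82.0000.
So a = μs = 47.560, b = (1−μ)s = 34.440.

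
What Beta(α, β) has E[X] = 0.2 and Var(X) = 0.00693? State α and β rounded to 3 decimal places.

By moment matching, α+β = μ(1−μ)/σ² − 1 = (0.2·0.8)/0.00693 − 1 = 23.0880 − 1 = 22.0880.
Since α/(α+β) = μ, α = 0.2·22.0880 = 4.418 and β = 0.8·22.0880 = 17.670.

α = 4.418, β = 17.670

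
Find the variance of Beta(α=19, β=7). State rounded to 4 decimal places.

α+β = 26 and αβ = 133, so Var = αβ/[(α+β)²(α+β+1)] = 133/18252 = 0.0073.

0.0073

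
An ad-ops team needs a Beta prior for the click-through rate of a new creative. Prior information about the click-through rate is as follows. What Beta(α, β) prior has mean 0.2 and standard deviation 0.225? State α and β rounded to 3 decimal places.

α = 0.432, β = 1.728

First σ² = 0.050625. Setting α = μn, β = (1−μ)n with n = α+β,
μ(1−μ)/(n+1) = 0.050625 ⇒ n+1 = 0.16/0.050625 = 3.1605 ⇒ n = 2.1605.
Hence α = 0.2×2.1605 = 0.432, β = 0.8×2.1605 = 1.728.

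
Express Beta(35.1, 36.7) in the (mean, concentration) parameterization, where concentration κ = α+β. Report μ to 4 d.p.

κ = α+β = 35.1+36.7 = 71.8; μ = α/κ = 35.1/71.8 = 0.4889.

μ = 0.4889, κ = 71.8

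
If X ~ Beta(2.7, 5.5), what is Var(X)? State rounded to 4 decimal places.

0.0240

μ = 2.7/8.2 = 0.329268; Var = μ(1−μ)/(α+β+1) = 0.2208507/9.2 = 0.0240.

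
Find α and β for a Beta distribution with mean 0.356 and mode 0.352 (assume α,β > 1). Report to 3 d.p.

With s = α+β: μ = α/s and mode = (α−1)/(s−2). Eliminating α = μs,
μs − 1 = m(s−2) ⇒ s(μ−m) = 1−2m ⇒ s = 0.296/0.004 = 74.0000.
So α = μs = 26.344, β = (1−μ)s = 47.656.

α = 26.344, β = 47.656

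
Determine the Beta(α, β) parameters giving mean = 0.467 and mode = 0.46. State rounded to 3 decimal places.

α = 5.337, β = 6.091

Let s = α+β. Mean gives α = μs = 0.467s; mode gives (α−1)/(s−2) = 0.46.
Substituting: 0.467s − 1 = 0.46(s−2) = 0.46s − 0.92, so 0.007s = 0.08 and s = 11.4286.
Then α = 0.467×11.4286 = 5.337 and β = s−α = 6.091.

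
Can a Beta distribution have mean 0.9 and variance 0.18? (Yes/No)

A Beta with mean μ has variance μ(1−μ)/(α+β+1) < μ(1−μ).
Here μ(1−μ) = 0.9×0.1 = 0.09, and 0.18 ≥ 0.09.

No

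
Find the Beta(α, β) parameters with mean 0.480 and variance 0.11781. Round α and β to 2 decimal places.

α = 0.54, β = 0.58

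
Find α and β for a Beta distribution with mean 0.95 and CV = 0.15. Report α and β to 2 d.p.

σ = CV·μ = 0.15×0.95 = 0.14250, so σ² = 0.020306.
s+1 = μ(1−μ)/σ² = 0.0475/0.020306 = 2.3392, so s = α+β = 1.3392.
α = μs = 1.27, β = (1−μ)s = 0.07.

α = 1.27, β = 0.07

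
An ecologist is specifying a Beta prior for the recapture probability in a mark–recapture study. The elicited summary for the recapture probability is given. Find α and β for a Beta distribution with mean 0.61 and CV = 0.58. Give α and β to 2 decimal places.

Var = (CV·μ)² = (0.58×0.61)² = 0.125174.
α+β = μ(1−μ)/Var − 1 = 0.2379/0.125174 − 1 = 0.9005.
Thus α = 0.61·0.9005 = 0.55 and β = 0.39·0.9005 = 0.35.

α = 0.55, β = 0.35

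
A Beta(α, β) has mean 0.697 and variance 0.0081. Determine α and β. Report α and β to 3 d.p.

α = 17.476, β = 7.597

Write ν = α+β; then α = μν and Var = μ(1−μ)/(ν+1).
ν = μ(1−μ)/Var − 1 = 0.211191/0.0081 − 1 = 25.0730.
α = 0.697·25.0730 = 17.476, β = 0.303·25.0730 = 7.597.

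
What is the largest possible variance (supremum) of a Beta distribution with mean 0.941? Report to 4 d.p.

For fixed mean μ the Beta variance is μ(1−μ)/(α+β+1), increasing as α+β decreases.
Its least upper bound (not attained) is μ(1−μ) = 0.941·0.059 = 0.0555.

0.0555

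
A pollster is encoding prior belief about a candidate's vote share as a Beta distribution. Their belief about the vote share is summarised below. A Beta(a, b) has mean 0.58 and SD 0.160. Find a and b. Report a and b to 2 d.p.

a = 4.94, b = 3.58

First σ² = 0.025600. Setting a = μn, b = (1−μ)n with n = a+b,
μ(1−μ)/(n+1) = 0.025600 ⇒ n+1 = 0.2436/0.025600 = 9.5156 ⇒ n = 8.5156.
Hence a = 0.58×8.5156 = 4.94, b = 0.42×8.5156 = 3.58.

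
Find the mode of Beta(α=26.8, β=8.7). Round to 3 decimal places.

The density x^(α−1)(1−x)^(β−1) is maximised at (α−1)/(α+β−2) = 25.8/33.5 = 0.770.

0.770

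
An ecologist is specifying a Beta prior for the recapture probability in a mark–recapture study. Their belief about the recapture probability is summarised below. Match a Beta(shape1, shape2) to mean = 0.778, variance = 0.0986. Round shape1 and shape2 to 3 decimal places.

shape1 = 0.585, shape2 = 0.167

Let s = shape1+shape2. The Beta variance is μ(1−μ)/(s+1).
So s+1 = μ(1−μ)/σ² = (0.778×0.222)/0.0986 = 0.172716/0.0986 = 1.7517, giving s = 0.7517.
Then shape1 = μs = 0.778×0.7517 = 0.585 and shape2 = (1−μ)s = 0.222×0.7517 = 0.167.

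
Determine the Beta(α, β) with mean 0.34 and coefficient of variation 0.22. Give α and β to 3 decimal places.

α = 13.296, β = 25.811

Var = (CV·μ)² = (0.22×0.34)² = 0.005595.
α+β = μ(1−μ)/Var − 1 = 0.2244/0.005595 − 1 = 39.1070.
Thus α = 0.34·39.1070 = 13.296 and β = 0.66·39.1070 = 25.811.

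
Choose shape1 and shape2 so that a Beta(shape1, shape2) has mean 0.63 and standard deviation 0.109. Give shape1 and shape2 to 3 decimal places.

shape1 = 11.730, shape2 = 6.889

Variance = 0.109² = 0.011881. The moment-matching identity shape1+shape2 = μ(1−μ)/Var − 1 gives
shape1+shape2 = 0.2331/0.011881 − 1 = 18.6196, so shape1 = μ·18.6196 = 11.730 and shape2 = (1−μ)·18.6196 = 6.889.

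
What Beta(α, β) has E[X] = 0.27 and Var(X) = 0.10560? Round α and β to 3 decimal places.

Let s = α+β. The Beta variance is μ(1−μ)/(s+1).
So s+1 = μ(1−μ)/σ² = (0.27×0.73)/0.10560 = 0.1971/0.10560 = 1.8665, giving s = 0.8665.
Then α = μs = 0.27×0.8665 = 0.234 and β = (1−μ)s = 0.73×0.8665 = 0.633.

α = 0.234, β = 0.633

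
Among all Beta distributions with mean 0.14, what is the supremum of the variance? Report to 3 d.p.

Var = μ(1−μ)/(α+β+1), which approaches μ(1−μ) as α+β → 0.
So the supremum is μ(1−μ) = 0.14×0.86 = 0.120.

0.120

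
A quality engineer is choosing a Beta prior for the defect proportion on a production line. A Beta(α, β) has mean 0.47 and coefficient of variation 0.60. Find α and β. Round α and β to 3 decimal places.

α = 1.002, β = 1.130

Var = (CV·μ)² = (0.60×0.47)² = 0.079524.
α+β = μ(1−μ)/Var − 1 = 0.2491/0.079524 − 1 = 2.1324.
Thus α = 0.47·2.1324 = 1.002 and β = 0.53·2.1324 = 1.130.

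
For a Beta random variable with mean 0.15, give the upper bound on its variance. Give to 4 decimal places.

Var = μ(1−μ)/(α+β+1), which approaches μ(1−μ) as α+β → 0.
So the supremum is μ(1−μ) = 0.15×0.85 = 0.1275.

0.1275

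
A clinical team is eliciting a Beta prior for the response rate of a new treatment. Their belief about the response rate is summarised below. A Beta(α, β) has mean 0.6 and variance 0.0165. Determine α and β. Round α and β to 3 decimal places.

Write ν = α+β; then α = μν and Var = μ(1−μ)/(ν+1).
ν = μ(1−μ)/Var − 1 = 0.24/0.0165 − 1 = 13.5455.
α = 0.6·13.5455 = 8.127, β = 0.4·13.5455 = 5.418.

α = 8.127, β = 5.418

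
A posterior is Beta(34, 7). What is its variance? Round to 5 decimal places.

μ = 34/41 = 0.829268; Var = μ(1−μ)/(α+β+1) = 0.1415824/42 = 0.00337.

0.00337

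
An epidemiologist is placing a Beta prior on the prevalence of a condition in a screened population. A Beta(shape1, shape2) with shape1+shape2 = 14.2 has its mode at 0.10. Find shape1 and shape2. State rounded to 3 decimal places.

shape1 = 2.220, shape2 = 11.980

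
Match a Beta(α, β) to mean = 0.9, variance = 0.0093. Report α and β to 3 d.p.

α = 7.810, β = 0.868

Let s = α+β. The Beta variance is μ(1−μ)/(s+1).
So s+1 = μ(1−μ)/σ² = (0.9×0.1)/0.0093 = 0.09/0.0093 = 9.6774, giving s = 8.6774.
Then α = μs = 0.9×8.6774 = 7.810 and β = (1−μ)s = 0.1×8.6774 = 0.868.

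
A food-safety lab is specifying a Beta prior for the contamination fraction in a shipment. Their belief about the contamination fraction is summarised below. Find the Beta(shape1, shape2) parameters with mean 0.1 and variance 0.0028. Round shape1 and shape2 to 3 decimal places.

Let s = shape1+shape2. The Beta variance is μ(1−μ)/(s+1).
So s+1 = μ(1−μ)/σ² = (0.1×0.9)/0.0028 = 0.09/0.0028 = 32.1429, giving s = 31.1429.
Then shape1 = μs = 0.1×31.1429 = 3.114 and shape2 = (1−μ)s = 0.9×31.1429 = 28.029.

shape1 = 3.114, shape2 = 28.029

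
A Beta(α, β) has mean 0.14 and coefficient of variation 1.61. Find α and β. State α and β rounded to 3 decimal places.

α = 0.192, β = 1.178

Var = (CV·μ)² = (1.61×0.14)² = 0.050805.
α+β = μ(1−μ)/Var − 1 = 0.1204/0.050805 − 1 = 1.3698.
Thus α = 0.14·1.3698 = 0.192 and β = 0.86·1.3698 = 1.178.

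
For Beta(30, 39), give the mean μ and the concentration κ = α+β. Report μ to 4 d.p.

κ = α+β = 30+39 = 69; μ = α/κ = 30/69 = 0.4348.

μ = 0.4348, κ = 69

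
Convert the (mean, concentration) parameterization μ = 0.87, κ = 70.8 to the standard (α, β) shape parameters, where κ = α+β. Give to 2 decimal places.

α = μκ = 0.87×70.8 = 61.60 and β = (1−μ)κ = 0.13×70.8 = 9.20.

α = 61.60, β = 9.20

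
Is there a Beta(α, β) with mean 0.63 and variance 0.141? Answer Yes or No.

A Beta with mean μ has variance μ(1−μ)/(α+β+1) < μ(1−μ).
Here μ(1−μ) = 0.63×0.37 = 0.2331, and 0.141 < 0.2331.

Yes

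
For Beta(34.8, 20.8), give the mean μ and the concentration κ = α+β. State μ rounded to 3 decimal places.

μ = 0.626, κ = 55.6

κ = α+β = 34.8+20.8 = 55.6; μ = α/κ = 34.8/55.6 = 0.626.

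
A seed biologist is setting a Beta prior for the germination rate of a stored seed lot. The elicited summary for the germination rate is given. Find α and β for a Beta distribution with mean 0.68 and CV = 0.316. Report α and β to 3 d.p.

Var = (CV·μ)² = (0.316×0.68)² = 0.046173.
α+β = μ(1−μ)/Var − 1 = 0.2176/0.046173 − 1 = 3.7127.
Thus α = 0.68·3.7127 = 2.525 and β = 0.32·3.7127 = 1.188.

α = 2.525, β = 1.188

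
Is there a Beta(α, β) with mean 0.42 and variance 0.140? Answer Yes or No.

Yes

A Beta with mean μ has variance μ(1−μ)/(α+β+1) < μ(1−μ).
Here μ(1−μ) = 0.42×0.58 = 0.2436, and 0.140 < 0.2436.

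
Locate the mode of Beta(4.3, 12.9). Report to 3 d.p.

With α,β > 1, mode = (α−1)/(α+β−2) = 3.3/15.2 = 0.217.

0.217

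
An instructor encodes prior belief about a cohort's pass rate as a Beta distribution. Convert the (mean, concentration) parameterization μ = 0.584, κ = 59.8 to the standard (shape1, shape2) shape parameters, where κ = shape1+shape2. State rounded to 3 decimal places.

shape1 = 34.923, shape2 = 24.877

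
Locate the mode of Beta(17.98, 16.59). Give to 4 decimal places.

0.5213

With α,β > 1, mode = (α−1)/(α+β−2) = 16.98/32.57 = 0.5213.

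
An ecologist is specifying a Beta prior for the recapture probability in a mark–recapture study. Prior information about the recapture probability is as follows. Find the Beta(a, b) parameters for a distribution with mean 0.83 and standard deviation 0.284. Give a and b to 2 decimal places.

a = 0.62, b = 0.13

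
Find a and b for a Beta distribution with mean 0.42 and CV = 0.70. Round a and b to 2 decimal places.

a = 0.76, b = 1.05

σ = CV·μ = 0.70×0.42 = 0.29400, so σ² = 0.086436.
s+1 = μ(1−μ)/σ² = 0.2436/0.086436 = 2.8183, so s = a+b = 1.8183.
a = μs = 0.76, b = (1−μ)s = 1.05.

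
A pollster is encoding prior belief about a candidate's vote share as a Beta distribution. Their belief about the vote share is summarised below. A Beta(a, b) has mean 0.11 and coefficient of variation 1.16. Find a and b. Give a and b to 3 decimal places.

a = 0.551, b = 4.461

σ = CV·μ = 1.16×0.11 = 0.12760, so σ² = 0.016282.
s+1 = μ(1−μ)/σ² = 0.0979/0.016282 = 6.0129, so s = a+b = 5.0129.
a = μs = 0.551, b = (1−μ)s = 4.461.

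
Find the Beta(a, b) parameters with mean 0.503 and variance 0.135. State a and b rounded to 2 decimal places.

a = 0.43, b = 0.42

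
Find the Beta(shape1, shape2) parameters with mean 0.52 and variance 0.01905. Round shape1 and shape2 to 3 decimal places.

Write ν = shape1+shape2; then shape1 = μν and Var = μ(1−μ)/(ν+1).
ν = μ(1−μ)/Var − 1 = 0.2496/0.01905 − 1 = 12.1024.
shape1 = 0.52·12.1024 = 6.293, shape2 = 0.48·12.1024 = 5.809.

shape1 = 6.293, shape2 = 5.809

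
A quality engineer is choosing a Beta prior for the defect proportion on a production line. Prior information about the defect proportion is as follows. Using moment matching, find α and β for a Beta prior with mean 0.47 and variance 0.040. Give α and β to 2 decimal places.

α = 2.46, β = 2.77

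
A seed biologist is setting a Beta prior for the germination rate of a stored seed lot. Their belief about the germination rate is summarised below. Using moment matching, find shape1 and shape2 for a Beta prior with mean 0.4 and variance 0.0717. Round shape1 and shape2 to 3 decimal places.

Write ν = shape1+shape2; then shape1 = μν and Var = μ(1−μ)/(ν+1).
ν = μ(1−μ)/Var − 1 = 0.24/0.0717 − 1 = 2.3473.
shape1 = 0.4·2.3473 = 0.939, shape2 = 0.6·2.3473 = 1.408.

shape1 = 0.939, shape2 = 1.408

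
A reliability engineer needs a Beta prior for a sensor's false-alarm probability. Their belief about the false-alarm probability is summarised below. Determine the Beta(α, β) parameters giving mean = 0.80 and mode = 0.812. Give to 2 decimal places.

Let s = α+β. Mean gives α = μs = 0.80s; mode gives (α−1)/(s−2) = 0.812.
Substituting: 0.80s − 1 = 0.812(s−2) = 0.812s − 1.624, so -0.012s = -0.624 and s = 52.0000.
Then α = 0.80×52.0000 = 41.60 and β = s−α = 10.40.

α = 41.60, β = 10.40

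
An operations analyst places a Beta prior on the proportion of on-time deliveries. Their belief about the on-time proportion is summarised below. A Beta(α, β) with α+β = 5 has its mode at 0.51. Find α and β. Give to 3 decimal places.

Mode = (α−1)/(κ−2) with κ = α+β, so α−1 = 0.51·3 = 1.530.
α = 2.530; β = κ − α = 2.470.

α = 2.530, β = 2.470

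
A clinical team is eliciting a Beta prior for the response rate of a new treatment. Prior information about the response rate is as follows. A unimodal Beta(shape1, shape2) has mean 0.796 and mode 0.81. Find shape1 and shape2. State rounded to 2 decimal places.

Let s = shape1+shape2. Mean gives shape1 = μs = 0.796s; mode gives (shape1−1)/(s−2) = 0.81.
Substituting: 0.796s − 1 = 0.81(s−2) = 0.81s − 1.62, so -0.014s = -0.62 and s = 44.2857.
Then shape1 = 0.796×44.2857 = 35.25 and shape2 = s−shape1 = 9.03.

shape1 = 35.25, shape2 = 9.03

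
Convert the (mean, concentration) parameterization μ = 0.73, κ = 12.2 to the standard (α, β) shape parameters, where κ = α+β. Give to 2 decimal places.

α = 8.91, β = 3.29

Split κ in proportion μ : (1−μ): α = 0.73·12.2 = 8.91, β = 12.2 − 8.91 = 3.29.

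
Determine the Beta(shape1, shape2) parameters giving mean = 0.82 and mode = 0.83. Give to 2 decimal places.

shape1 = 54.12, shape2 = 11.88

With s = shape1+shape2: μ = shape1/s and mode = (shape1−1)/(s−2). Eliminating shape1 = μs,
μs − 1 = m(s−2) ⇒ s(μ−m) = 1−2m ⇒ s = -0.66/-0.01 = 66.0000.
So shape1 = μs = 54.12, shape2 = (1−μ)s = 11.88.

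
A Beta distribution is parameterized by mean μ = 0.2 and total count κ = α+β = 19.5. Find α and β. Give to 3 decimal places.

α = μκ = 0.2×19.5 = 3.900 and β = (1−μ)κ = 0.8×19.5 = 15.600.

α = 3.900, β = 15.600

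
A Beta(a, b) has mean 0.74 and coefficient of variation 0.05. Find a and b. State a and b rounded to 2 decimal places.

Var = (CV·μ)² = (0.05×0.74)² = 0.001369.
a+b = μ(1−μ)/Var − 1 = 0.1924/0.001369 − 1 = 139.5405.
Thus a = 0.74·139.5405 = 103.26 and b = 0.26·139.5405 = 36.28.

a = 103.26, b = 36.28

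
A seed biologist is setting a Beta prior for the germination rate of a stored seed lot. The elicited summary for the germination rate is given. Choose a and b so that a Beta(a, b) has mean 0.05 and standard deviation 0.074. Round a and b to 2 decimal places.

Variance = 0.074² = 0.005476. The moment-matching identity a+b = μ(1−μ)/Var − 1 gives
a+b = 0.0475/0.005476 − 1 = 7.6742, so a = μ·7.6742 = 0.38 and b = (1−μ)·7.6742 = 7.29.

a = 0.38, b = 7.29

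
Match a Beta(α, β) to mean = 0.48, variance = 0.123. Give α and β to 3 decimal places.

α = 0.494, β = 0.535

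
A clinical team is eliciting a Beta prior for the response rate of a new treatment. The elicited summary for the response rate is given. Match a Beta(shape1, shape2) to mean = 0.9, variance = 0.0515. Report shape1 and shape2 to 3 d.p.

By moment matching, shape1+shape2 = μ(1−μ)/σ² − 1 = (0.9·0.1)/0.0515 − 1 = 1.7476 − 1 = 0.7476.
Since shape1/(shape1+shape2) = μ, shape1 = 0.9·0.7476 = 0.673 and shape2 = 0.1·0.7476 = 0.075.

shape1 = 0.673, shape2 = 0.075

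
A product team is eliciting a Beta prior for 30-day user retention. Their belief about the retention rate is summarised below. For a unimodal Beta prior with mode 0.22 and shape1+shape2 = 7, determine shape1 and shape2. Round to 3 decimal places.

shape1 = 2.100, shape2 = 4.900

Mode = (shape1−1)/(κ−2) with κ = shape1+shape2, so shape1−1 = 0.22·5 = 1.100.
shape1 = 2.100; shape2 = κ − shape1 = 4.900.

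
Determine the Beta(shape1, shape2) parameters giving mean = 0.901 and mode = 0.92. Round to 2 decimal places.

shape1 = 39.83, shape2 = 4.38

Let s = shape1+shape2. Mean gives shape1 = μs = 0.901s; mode gives (shape1−1)/(s−2) = 0.92.
Substituting: 0.901s − 1 = 0.92(s−2) = 0.92s − 1.84, so -0.019s = -0.84 and s = 44.2105.
Then shape1 = 0.901×44.2105 = 39.83 and shape2 = s−shape1 = 4.38.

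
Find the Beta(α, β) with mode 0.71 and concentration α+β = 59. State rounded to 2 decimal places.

α = 41.47, β = 17.53

Since the density peak of Beta(α,β) is at (α−1)/(α+β−2),
α = 1 + 0.71(59−2) = 41.47 and β = 59 − 41.47 = 17.53.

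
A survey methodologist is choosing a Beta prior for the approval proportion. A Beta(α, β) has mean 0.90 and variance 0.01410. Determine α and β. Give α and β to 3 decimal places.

Write ν = α+β; then α = μν and Var = μ(1−μ)/(ν+1).
ν = μ(1−μ)/Var − 1 = 0.0900/0.01410 − 1 = 5.3830.
α = 0.90·5.3830 = 4.845, β = 0.10·5.3830 = 0.538.

α = 4.845, β = 0.538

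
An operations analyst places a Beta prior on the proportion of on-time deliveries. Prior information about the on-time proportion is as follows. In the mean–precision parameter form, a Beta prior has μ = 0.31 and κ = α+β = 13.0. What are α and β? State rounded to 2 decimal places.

α = 4.03, β = 8.97

α = μκ = 0.31×13.0 = 4.03 and β = (1−μ)κ = 0.69×13.0 = 8.97.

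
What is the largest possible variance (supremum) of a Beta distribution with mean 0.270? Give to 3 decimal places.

0.197

For fixed mean μ the Beta variance is μ(1−μ)/(α+β+1), increasing as α+β decreases.
Its least upper bound (not attained) is μ(1−μ) = 0.270·0.730 = 0.197.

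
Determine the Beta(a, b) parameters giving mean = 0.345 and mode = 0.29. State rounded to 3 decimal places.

With s = a+b: μ = a/s and mode = (a−1)/(s−2). Eliminating a = μs,
μs − 1 = m(s−2) ⇒ s(μ−m) = 1−2m ⇒ s = 0.42/0.055 = 7.6364.
So a = μs = 2.635, b = (1−μ)s = 5.002.

a = 2.635, b = 5.002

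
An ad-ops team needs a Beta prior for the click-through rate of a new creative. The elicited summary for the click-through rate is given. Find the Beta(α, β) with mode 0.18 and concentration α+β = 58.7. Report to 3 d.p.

α = 11.206, β = 47.494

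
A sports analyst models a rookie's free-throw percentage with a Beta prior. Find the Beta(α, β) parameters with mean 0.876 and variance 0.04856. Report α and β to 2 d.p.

Let s = α+β. The Beta variance is μ(1−μ)/(s+1).
So s+1 = μ(1−μ)/σ² = (0.876×0.124)/0.04856 = 0.108624/0.04856 = 2.2369, giving s = 1.2369.
Then α = μs = 0.876×1.2369 = 1.08 and β = (1−μ)s = 0.124×1.2369 = 0.15.

α = 1.08, β = 0.15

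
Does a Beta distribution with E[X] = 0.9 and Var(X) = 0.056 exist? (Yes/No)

A Beta with mean μ has variance μ(1−μ)/(α+β+1) < μ(1−μ).
Here μ(1−μ) = 0.9×0.1 = 0.09, and 0.056 < 0.09.

Yes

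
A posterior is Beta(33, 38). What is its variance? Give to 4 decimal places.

0.0035

Var = αβ/[(α+β)²(α+β+1)] = (33×38)/(71²×72) = 1254/362952 = 0.0035.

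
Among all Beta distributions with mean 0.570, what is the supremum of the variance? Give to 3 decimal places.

0.245

For fixed mean μ the Beta variance is μ(1−μ)/(α+β+1), increasing as α+β decreases.
Its least upper bound (not attained) is μ(1−μ) = 0.570·0.430 = 0.245.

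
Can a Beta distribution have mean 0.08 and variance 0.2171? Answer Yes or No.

A Beta with mean μ has variance μ(1−μ)/(α+β+1) < μ(1−μ).
Here μ(1−μ) = 0.08×0.92 = 0.0736, and 0.2171 ≥ 0.0736.

No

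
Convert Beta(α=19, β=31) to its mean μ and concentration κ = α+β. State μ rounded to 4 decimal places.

μ = 0.3800, κ = 50

κ = α+β = 19+31 = 50; μ = α/κ = 19/50 = 0.3800.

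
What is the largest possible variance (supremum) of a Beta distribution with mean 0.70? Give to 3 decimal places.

Var = μ(1−μ)/(α+β+1), which approaches μ(1−μ) as α+β → 0.
So the supremum is μ(1−μ) = 0.70×0.30 = 0.210.

0.210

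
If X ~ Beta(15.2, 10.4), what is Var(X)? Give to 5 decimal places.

Var = αβ/[(α+β)²(α+β+1)] = (15.2×10.4)/(25.6²×26.6) = 158.08/17432.576 = 0.00907.

0.00907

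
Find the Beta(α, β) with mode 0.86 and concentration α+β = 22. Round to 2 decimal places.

Since the density peak of Beta(α,β) is at (α−1)/(α+β−2),
α = 1 + 0.86(22−2) = 18.20 and β = 22 − 18.20 = 3.80.

α = 18.20, β = 3.80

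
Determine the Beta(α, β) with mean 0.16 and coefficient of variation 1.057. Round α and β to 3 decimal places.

α = 0.592, β = 3.107

Var = (CV·μ)² = (1.057×0.16)² = 0.028602.
α+β = μ(1−μ)/Var − 1 = 0.1344/0.028602 − 1 = 3.6990.
Thus α = 0.16·3.6990 = 0.592 and β = 0.84·3.6990 = 3.107.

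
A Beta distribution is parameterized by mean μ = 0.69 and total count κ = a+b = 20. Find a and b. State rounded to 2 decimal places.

Split κ in proportion μ : (1−μ): a = 0.69·20 = 13.80, b = 20 − 13.80 = 6.20.

a = 13.80, b = 6.20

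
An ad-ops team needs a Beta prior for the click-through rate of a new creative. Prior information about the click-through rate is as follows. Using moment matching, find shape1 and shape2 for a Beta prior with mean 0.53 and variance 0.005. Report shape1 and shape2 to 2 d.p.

By moment matching, shape1+shape2 = μ(1−μ)/σ² − 1 = (0.53·0.47)/0.005 − 1 = 49.8200 − 1 = 48.8200.
Since shape1/(shape1+shape2) = μ, shape1 = 0.53·48.8200 = 25.87 and shape2 = 0.47·48.8200 = 22.95.

shape1 = 25.87, shape2 = 22.95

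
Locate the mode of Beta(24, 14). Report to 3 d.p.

The density x^(α−1)(1−x)^(β−1) is maximised at (α−1)/(α+β−2) = 23/36 = 0.639.

0.639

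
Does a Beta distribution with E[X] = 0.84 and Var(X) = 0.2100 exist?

No

For any Beta, Var(X) < E[X]·(1−E[X]).
Here μ(1−μ) = 0.84×0.16 = 0.1344, and 0.2100 ≥ 0.1344.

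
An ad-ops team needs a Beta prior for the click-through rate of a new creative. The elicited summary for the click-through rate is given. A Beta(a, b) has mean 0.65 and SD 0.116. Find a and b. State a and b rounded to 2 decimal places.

σ² = 0.116² = 0.013456.
With s = a+b, Var = μ(1−μ)/(s+1), so s+1 = (0.65×0.35)/0.013456 = 16.9070 and s = 15.9070.
a = μs = 10.34, b = (1−μ)s = 5.57.

a = 10.34, b = 5.57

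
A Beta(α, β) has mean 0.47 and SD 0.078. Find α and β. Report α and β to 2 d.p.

α = 18.77, β = 21.17

σ² = 0.078² = 0.006084.
With s = α+β, Var = μ(1−μ)/(s+1), so s+1 = (0.47×0.53)/0.006084 = 40.9435 and s = 39.9435.
α = μs = 18.77, β = (1−μ)s = 21.17.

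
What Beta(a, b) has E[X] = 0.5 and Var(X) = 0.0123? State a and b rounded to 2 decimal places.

a = 9.66, b = 9.66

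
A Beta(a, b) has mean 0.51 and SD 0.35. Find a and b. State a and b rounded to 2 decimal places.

Variance = 0.35² = 0.1225. The moment-matching identity a+b = μ(1−μ)/Var − 1 gives
a+b = 0.2499/0.1225 − 1 = 1.0400, so a = μ·1.0400 = 0.53 and b = (1−μ)·1.0400 = 0.51.

a = 0.53, b = 0.51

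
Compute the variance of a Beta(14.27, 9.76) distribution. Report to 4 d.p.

0.0096

α+β = 24.03 and αβ = 139.2752, so Var = αβ/[(α+β)²(α+β+1)] = 139.2752/14453.345727 = 0.0096.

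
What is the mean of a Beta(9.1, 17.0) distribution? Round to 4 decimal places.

0.3487

The Beta mean is α/(α+β) = 9.1/(9.1+17.0) = 0.3487.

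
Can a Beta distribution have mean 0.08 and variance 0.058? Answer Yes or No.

For any Beta, Var(X) < E[X]·(1−E[X]).
Here μ(1−μ) = 0.08×0.92 = 0.0736, and 0.058 < 0.0736.

Yes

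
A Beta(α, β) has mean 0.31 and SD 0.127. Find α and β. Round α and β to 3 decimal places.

α = 3.801, β = 8.461

σ² = 0.127² = 0.016129.
With s = α+β, Var = μ(1−μ)/(s+1), so s+1 = (0.31×0.69)/0.016129 = 13.2618 and s = 12.2618.
α = μs = 3.801, β = (1−μ)s = 8.461.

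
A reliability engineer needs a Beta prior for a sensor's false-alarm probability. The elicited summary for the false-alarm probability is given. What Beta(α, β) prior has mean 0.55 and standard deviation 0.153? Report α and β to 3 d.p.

First σ² = 0.023409. Setting α = μn, β = (1−μ)n with n = α+β,
μ(1−μ)/(n+1) = 0.023409 ⇒ n+1 = 0.2475/0.023409 = 10.5729 ⇒ n = 9.5729.
Hence α = 0.55×9.5729 = 5.265, β = 0.45×9.5729 = 4.308.

α = 5.265, β = 4.308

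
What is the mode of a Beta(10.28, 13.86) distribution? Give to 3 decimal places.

The density x^(α−1)(1−x)^(β−1) is maximised at (α−1)/(α+β−2) = 9.28/22.14 = 0.419.

0.419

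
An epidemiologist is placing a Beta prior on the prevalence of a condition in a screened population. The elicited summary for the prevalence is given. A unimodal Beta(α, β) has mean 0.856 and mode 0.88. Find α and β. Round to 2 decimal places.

α = 27.11, β = 4.56

Let s = α+β. Mean gives α = μs = 0.856s; mode gives (α−1)/(s−2) = 0.88.
Substituting: 0.856s − 1 = 0.88(s−2) = 0.88s − 1.76, so -0.024s = -0.76 and s = 31.6667.
Then α = 0.856×31.6667 = 27.11 and β = s−α = 4.56.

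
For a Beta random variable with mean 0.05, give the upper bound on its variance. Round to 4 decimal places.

0.0475

For fixed mean μ the Beta variance is μ(1−μ)/(α+β+1), increasing as α+β decreases.
Its least upper bound (not attained) is μ(1−μ) = 0.05·0.95 = 0.0475.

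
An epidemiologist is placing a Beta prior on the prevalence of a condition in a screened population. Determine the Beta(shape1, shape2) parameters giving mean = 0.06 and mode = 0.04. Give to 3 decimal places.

shape1 = 2.760, shape2 = 43.240

With s = shape1+shape2: μ = shape1/s and mode = (shape1−1)/(s−2). Eliminating shape1 = μs,
μs − 1 = m(s−2) ⇒ s(μ−m) = 1−2m ⇒ s = 0.92/0.02 = 46.0000.
So shape1 = μs = 2.760, shape2 = (1−μ)s = 43.240.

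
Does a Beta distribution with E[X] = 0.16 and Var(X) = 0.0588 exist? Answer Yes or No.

Yes

The Beta variance bound is σ² < μ(1−μ).
Here μ(1−μ) = 0.16×0.84 = 0.1344, and 0.0588 < 0.1344.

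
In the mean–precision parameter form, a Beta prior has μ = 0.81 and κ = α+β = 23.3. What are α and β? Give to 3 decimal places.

α = 18.873, β = 4.427

α = μκ = 0.81×23.3 = 18.873 and β = (1−μ)κ = 0.19×23.3 = 4.427.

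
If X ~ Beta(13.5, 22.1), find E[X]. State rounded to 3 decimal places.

0.379

E[X] = α/(α+β) = 13.5/35.6 = 0.379.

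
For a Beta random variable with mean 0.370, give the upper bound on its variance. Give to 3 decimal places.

0.233

Var = μ(1−μ)/(α+β+1), which approaches μ(1−μ) as α+β → 0.
So the supremum is μ(1−μ) = 0.370×0.630 = 0.233.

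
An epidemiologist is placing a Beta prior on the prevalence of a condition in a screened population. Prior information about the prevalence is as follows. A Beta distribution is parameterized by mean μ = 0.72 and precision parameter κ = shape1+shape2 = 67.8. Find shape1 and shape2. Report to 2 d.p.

shape1 = μκ = 0.72×67.8 = 48.82 and shape2 = (1−μ)κ = 0.28×67.8 = 18.98.

shape1 = 48.82, shape2 = 18.98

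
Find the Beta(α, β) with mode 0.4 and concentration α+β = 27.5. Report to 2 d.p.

α = 11.20, β = 16.30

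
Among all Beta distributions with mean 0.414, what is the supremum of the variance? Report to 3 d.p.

For fixed mean μ the Beta variance is μ(1−μ)/(α+β+1), increasing as α+β decreases.
Its least upper bound (not attained) is μ(1−μ) = 0.414·0.586 = 0.243.

0.243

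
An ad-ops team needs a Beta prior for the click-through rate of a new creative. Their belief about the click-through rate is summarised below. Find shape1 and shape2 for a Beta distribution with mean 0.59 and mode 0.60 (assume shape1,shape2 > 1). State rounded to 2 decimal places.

shape1 = 11.80, shape2 = 8.20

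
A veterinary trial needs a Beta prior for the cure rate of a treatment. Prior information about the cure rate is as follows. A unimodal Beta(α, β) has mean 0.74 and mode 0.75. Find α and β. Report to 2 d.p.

Let s = α+β. Mean gives α = μs = 0.74s; mode gives (α−1)/(s−2) = 0.75.
Substituting: 0.74s − 1 = 0.75(s−2) = 0.75s − 1.50, so -0.01s = -0.50 and s = 50.0000.
Then α = 0.74×50.0000 = 37.00 and β = s−α = 13.00.

α = 37.00, β = 13.00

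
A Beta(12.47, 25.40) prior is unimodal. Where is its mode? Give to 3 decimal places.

0.320

With α,β > 1, mode = (α−1)/(α+β−2) = 11.47/35.87 = 0.320.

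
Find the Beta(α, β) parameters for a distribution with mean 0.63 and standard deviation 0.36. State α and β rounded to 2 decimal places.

Variance = 0.36² = 0.1296. The moment-matching identity α+β = μ(1−μ)/Var − 1 gives
α+β = 0.2331/0.1296 − 1 = 0.7986, so α = μ·0.7986 = 0.50 and β = (1−μ)·0.7986 = 0.30.

α = 0.50, β = 0.30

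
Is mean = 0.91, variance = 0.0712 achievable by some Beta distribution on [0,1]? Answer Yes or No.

A Beta with mean μ has variance μ(1−μ)/(α+β+1) < μ(1−μ).
Here μ(1−μ) = 0.91×0.09 = 0.0819, and 0.0712 < 0.0819.

Yes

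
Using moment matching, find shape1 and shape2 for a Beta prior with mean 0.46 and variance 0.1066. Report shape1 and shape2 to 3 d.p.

shape1 = 0.612, shape2 = 0.718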